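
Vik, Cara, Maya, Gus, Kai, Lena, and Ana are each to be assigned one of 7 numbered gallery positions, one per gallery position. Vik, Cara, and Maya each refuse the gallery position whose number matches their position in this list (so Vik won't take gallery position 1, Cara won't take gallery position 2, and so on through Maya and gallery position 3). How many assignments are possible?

Let Aᵢ (for i ∈ {1, 2, 3}) be the placements that put person i in their forbidden gallery position. Any j of these fix j positions, leaving (7−j)! ways to fill the rest, and there are C(3,j) ways to pick which j.
By inclusion–exclusion, the number of valid placements is Σ_{j=0}^{3} (−1)^j C(3,j)·(7−j)!.
Computing: 5040 − 2160 + 360 − 24 = 3216.

3216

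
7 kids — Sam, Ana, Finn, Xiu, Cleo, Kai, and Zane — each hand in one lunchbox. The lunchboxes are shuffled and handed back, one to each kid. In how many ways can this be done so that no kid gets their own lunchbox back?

This is the derangement count D_7: permutations of 7 items with no fixed point.
By inclusion–exclusion this is Σ_{j=0}^{7} (−1)^j C(7,j)·(7−j)!.
Computing: 5040 − 5040 + 2520 − 840 + 210 − 42 + 7 − 1 = 1854.

1854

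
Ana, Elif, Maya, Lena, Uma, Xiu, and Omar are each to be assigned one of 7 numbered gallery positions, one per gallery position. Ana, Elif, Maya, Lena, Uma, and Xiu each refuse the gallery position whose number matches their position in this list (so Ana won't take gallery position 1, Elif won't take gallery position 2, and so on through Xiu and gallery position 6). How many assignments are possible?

Let Aᵢ (for 1 ≤ i ≤ 6) be the placements that put person i in their forbidden gallery position. Any j of these fix j positions, leaving (7−j)! ways to fill the rest, and there are C(6,j) ways to pick which j.
By inclusion–exclusion, the number of valid placements is Σ_{j=0}^{6} (−1)^j C(6,j)·(7−j)!.
Computing: 5040 − 4320 + 1800 − 480 + 90 − 12 + 1 = 2119.

2119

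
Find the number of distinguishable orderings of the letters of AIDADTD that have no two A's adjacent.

Total arrangements of AIDADTD: 7!/(3!·2!) = 420.
Arrangements with the A's together: treat AA as one letter, giving (6)!/(3!) = 120.
Hence 420 − 120 = 300.

300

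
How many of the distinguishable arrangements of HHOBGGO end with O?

180

Fix O in the last position and arrange the remaining 6 letters.
Those 6 letters have G appearing twice and H appearing twice, giving (6)!/(2!·2!) = 180.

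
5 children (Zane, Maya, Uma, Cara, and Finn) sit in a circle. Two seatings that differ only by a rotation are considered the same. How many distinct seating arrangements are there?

24

Seat Zane anywhere (absorbing the rotational symmetry), then permute the other 4: (4)! = 24.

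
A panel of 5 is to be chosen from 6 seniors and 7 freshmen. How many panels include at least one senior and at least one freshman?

1260

With no constraint there are C(13,5) = 1287 possible selections.
Selections missing a whole group: no seniors → C(7,5) = 21; no freshmen → C(6,5) = 6.
Both groups omitted at once is impossible, so 1287 − 27 = 1260.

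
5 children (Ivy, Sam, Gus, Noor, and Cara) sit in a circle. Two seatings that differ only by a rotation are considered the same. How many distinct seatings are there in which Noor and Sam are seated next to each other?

12

Glue Noor and Sam into a block (2 internal orders). Seating 4 units around a circle gives (3)! arrangements.
So 2 × (3)! = 2 × 6 = 12.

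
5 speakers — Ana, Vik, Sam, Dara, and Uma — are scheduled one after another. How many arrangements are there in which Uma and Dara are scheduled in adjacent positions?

48

Glue Uma and Dara into one block (2 internal orders), leaving 4 units to arrange in a row.
That gives 2 × 4! = 2 × 24 = 48.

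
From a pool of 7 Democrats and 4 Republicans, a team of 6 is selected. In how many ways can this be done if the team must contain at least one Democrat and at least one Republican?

455

Unrestricted: C(11,6) = 462 ways to pick any 6 of the 11.
Subtract selections that omit an entire group: no Democrats → C(4,6) = 0; no Republicans → C(7,6) = 7.
Both groups omitted at once is impossible, so 462 − 7 = 455.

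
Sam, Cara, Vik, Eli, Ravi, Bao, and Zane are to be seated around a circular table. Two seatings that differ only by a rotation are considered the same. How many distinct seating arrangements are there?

Seat Sam anywhere (absorbing the rotational symmetry), then permute the other 6: (6)! = 720.

720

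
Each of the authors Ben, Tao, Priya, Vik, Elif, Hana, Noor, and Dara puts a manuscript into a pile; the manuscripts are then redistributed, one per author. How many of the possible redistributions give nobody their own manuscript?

14833

This is the derangement count D_8: permutations of 8 items with no fixed point.
By inclusion–exclusion this is Σ_{j=0}^{8} (−1)^j C(8,j)·(8−j)!.
Computing: 40320 − 40320 + 20160 − 6720 + 1680 − 336 + 56 − 8 + 1 = 14833.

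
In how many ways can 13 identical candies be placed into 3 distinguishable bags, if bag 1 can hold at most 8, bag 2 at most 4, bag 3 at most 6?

Ignoring the caps, the number of non-negative solutions to x_1+…+x_3 = 13 is C(15,2) = 105.
Subtract solutions that violate a single cap (substitute x_i' = x_i − (cap_i+1)): x_1 ≥ 9 gives C(6,2) = 15; x_2 ≥ 5 gives C(10,2) = 45; x_3 ≥ 7 gives C(8,2) = 28. Together 88.
Add back pairs where two caps are both exceeded: 0 + 0 + 3 = 3.
By inclusion–exclusion the count is 105 − 88 + 3 = 20.

20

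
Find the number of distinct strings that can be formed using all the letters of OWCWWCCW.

The 8 letters of OWCWWCCW have repeats: C appearing 3 times and W appearing 4 times.
The number of distinct arrangements is 8!/(4!·3!) = 40320/144 = 280.

280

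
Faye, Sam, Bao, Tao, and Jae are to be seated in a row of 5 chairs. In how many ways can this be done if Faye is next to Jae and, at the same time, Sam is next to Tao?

Treat {Faye,Jae} as one block (2 orders) and {Sam,Tao} as another (2 orders).
That leaves 3 units to arrange: 2 × 2 × 3! = 4 × 6 = 24.

24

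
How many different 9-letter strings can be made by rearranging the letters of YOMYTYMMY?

2520

YOMYTYMMY has 9 letters with M appearing 3 times and Y appearing 4 times.
The number of distinct arrangements is 9!/(4!·3!) = 362880/144 = 2520.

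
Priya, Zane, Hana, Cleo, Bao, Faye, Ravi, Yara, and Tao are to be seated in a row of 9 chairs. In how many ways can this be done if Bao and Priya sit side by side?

80640

Glue Bao and Priya into one block (2 internal orders), leaving 8 units to arrange in a row.
So the count is 2·(8)! = 80640.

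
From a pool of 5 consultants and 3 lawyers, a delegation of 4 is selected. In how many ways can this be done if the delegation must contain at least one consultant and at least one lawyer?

With no constraint there are C(8,4) = 70 possible selections.
Selections missing a whole group: no consultants → C(3,4) = 0; no lawyers → C(5,4) = 5.
Both groups omitted at once is impossible, so 70 − 5 = 65.

65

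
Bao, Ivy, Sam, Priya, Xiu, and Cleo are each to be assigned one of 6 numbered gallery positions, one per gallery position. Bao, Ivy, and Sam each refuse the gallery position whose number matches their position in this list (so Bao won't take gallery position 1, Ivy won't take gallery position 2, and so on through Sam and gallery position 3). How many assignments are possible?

Let Aᵢ (for i ∈ {1, 2, 3}) be the placements that put person i in their forbidden gallery position. Any j of these fix j positions, leaving (6−j)! ways to fill the rest, and there are C(3,j) ways to pick which j.
By inclusion–exclusion, the number of valid placements is Σ_{j=0}^{3} (−1)^j C(3,j)·(6−j)!.
Computing: 720 − 360 + 72 − 6 = 426.

426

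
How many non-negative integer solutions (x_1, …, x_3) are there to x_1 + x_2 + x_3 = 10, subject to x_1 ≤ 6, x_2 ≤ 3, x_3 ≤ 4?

Without the upper bounds there are C(12,2) = 66 ways to split 10 among 3 variables.
Subtract solutions that violate a single cap (substitute x_i' = x_i − (cap_i+1)): x_1 ≥ 7 gives C(5,2) = 10; x_2 ≥ 4 gives C(8,2) = 28; x_3 ≥ 5 gives C(7,2) = 21. Together 59.
Add back pairs where two caps are both exceeded: 0 + 0 + 3 = 3.
By inclusion–exclusion the count is 66 − 59 + 3 = 10.

10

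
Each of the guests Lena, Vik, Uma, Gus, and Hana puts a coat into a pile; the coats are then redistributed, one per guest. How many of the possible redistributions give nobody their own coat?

44

Let Aᵢ be the assignments in which guest i gets their own coat. We want the size of the complement of A₁∪…∪A_5.
By inclusion–exclusion this is Σ_{j=0}^{5} (−1)^j C(5,j)·(5−j)!.
Computing: 120 − 120 + 60 − 20 + 5 − 1 = 44.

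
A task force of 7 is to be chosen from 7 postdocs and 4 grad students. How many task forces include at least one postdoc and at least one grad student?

329

Total 7-person selections from all 11: C(11,7) = 330.
Selections missing a whole group: no postdocs → C(4,7) = 0; no grad students → C(7,7) = 1.
Both groups omitted at once is impossible, so 330 − 1 = 329.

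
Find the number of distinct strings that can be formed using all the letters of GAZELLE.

1260

The 7 letters of GAZELLE have repeats: E appearing twice and L appearing twice.
So there are 7! / (2!·2!) = 1260 distinguishable arrangements.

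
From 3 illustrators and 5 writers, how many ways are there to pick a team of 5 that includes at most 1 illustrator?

Split by how many illustrators are chosen (0 through 1).
Sum: C(3,0)·C(5,5) + C(3,1)·C(5,4) = 1 + 15 = 16.

16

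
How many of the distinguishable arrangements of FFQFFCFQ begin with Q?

42

With the first slot taken by Q, it remains to arrange the other 7 letters (FFFFCFQ).
Those 7 letters have F appearing 5 times, giving (7)!/(5!) = 42.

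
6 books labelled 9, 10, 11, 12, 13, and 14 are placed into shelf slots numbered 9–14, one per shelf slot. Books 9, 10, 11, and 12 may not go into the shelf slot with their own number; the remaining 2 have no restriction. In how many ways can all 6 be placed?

Let Aᵢ (for 9 ≤ i ≤ 12) be the placements that put book i in its forbidden shelf slot. Any j of these fix j positions, leaving (6−j)! ways to fill the rest, and there are C(4,j) ways to pick which j.
By inclusion–exclusion, the number of valid placements is Σ_{j=0}^{4} (−1)^j C(4,j)·(6−j)!.
Computing: 720 − 480 + 144 − 24 + 2 = 362.

362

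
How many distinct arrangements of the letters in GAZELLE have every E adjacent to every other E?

Treat the 2 copies of E as a single block. The multiset to arrange is then {EE, A, G, L, L, Z}, 6 items in all.
That gives (6)!/(2!) = 360 arrangements.

360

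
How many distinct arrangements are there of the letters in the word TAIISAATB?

15120

TAIISAATB has 9 letters with A appearing 3 times, I appearing twice, and T appearing twice.
So there are 9! / (3!·2!·2!) = 15120 distinguishable arrangements.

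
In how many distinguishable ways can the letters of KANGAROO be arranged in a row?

10080

The 8 letters of KANGAROO have repeats: A appearing twice and O appearing twice.
Dividing 8! = 40320 by 2!·2! = 4 for the repeated letters gives 10080.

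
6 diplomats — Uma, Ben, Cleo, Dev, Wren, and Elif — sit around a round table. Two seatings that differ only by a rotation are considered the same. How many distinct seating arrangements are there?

Seat Uma anywhere (absorbing the rotational symmetry), then permute the other 5: (5)! = 120.

120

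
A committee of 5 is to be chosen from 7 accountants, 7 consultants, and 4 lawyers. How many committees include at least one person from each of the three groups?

5684

Unrestricted: C(18,5) = 8568 ways to pick any 5 of the 18.
Subtract selections that omit an entire group: no accountants → C(11,5) = 462; no consultants → C(11,5) = 462; no lawyers → C(14,5) = 2002.
Add back selections omitting two groups (i.e. drawn from a single group): C(7,5) + C(7,5) + C(4,5) = 42.
By inclusion–exclusion: 8568 − 2926 + 42 = 5684.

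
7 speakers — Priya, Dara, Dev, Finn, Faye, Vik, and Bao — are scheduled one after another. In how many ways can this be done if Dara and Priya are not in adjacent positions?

Of the 7! = 5040 arrangements, those with Dara and Priya adjacent number 2 × 6! = 1440 (treat the pair as a block with 2 internal orders).
So 5040 − 1440 = 3600 arrangements keep them apart.

3600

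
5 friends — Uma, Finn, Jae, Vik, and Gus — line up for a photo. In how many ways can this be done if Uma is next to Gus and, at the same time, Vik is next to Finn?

24

Treat {Uma,Gus} as one block (2 orders) and {Vik,Finn} as another (2 orders).
That leaves 3 units to arrange: 2 × 2 × 3! = 4 × 6 = 24.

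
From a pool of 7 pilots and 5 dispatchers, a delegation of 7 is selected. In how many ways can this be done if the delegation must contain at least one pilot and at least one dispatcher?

With no constraint there are C(12,7) = 792 possible selections.
Subtract selections that omit an entire group: no pilots → C(5,7) = 0; no dispatchers → C(7,7) = 1.
Both groups omitted at once is impossible, so 792 − 1 = 791.

791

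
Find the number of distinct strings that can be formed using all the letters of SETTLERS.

The 8 letters of SETTLERS have repeats: E appearing twice, S appearing twice, and T appearing twice.
The number of distinct arrangements is 8!/(2!·2!·2!) = 40320/8 = 5040.

5040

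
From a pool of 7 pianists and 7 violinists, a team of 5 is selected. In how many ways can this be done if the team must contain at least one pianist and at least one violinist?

With no constraint there are C(14,5) = 2002 possible selections.
Subtract selections that omit an entire group: no pianists → C(7,5) = 21; no violinists → C(7,5) = 21.
Both groups omitted at once is impossible, so 2002 − 42 = 1960.

1960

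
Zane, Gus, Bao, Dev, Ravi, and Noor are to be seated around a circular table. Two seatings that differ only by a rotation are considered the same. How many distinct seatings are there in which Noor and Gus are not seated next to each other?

Without the restriction there are (5)! = 120 seatings.
Those with Noor next to Gus: fuse the pair into one unit and seat 5 units around a circle — 2·(4)! = 48.
Subtracting, 120 − 48 = 72.

72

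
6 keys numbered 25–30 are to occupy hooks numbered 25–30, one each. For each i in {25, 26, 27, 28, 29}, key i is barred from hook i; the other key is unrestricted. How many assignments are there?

309

Let Aᵢ (for 25 ≤ i ≤ 29) be the placements that put key i in its forbidden hook. Any j of these fix j positions, leaving (6−j)! ways to fill the rest, and there are C(5,j) ways to pick which j.
By inclusion–exclusion, the number of valid placements is Σ_{j=0}^{5} (−1)^j C(5,j)·(6−j)!.
Computing: 720 − 600 + 240 − 60 + 10 − 1 = 309.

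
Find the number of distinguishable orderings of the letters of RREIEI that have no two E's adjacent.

There are 6!/(2!·2!·2!) = 90 arrangements of RREIEI in total.
If the two E's are adjacent, glue them into one block, leaving 5 items to arrange: (5)!/(2!·2!) = 30 ways.
Hence 90 − 30 = 60.

60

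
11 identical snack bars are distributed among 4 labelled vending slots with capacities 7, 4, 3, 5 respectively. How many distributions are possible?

By stars and bars, unrestricted non-negative solutions to x_1+…+x_4 = 11 number C(11+3,3) = 364.
Subtract solutions that violate a single cap (substitute x_i' = x_i − (cap_i+1)): x_1 ≥ 8 gives C(6,3) = 20; x_2 ≥ 5 gives C(9,3) = 84; x_3 ≥ 4 gives C(10,3) = 120; x_4 ≥ 6 gives C(8,3) = 56. Together 280.
Add back pairs where two caps are both exceeded: 0 + 0 + 0 + 10 + 1 + 4 = 15.
By inclusion–exclusion the count is 364 − 280 + 15 = 99.

99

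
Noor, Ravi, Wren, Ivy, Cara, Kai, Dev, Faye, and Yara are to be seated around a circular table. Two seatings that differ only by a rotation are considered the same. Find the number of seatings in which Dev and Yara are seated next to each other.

10080

Glue Dev and Yara into a block (2 internal orders). Seating 8 units around a circle gives (7)! arrangements.
So 2 × (7)! = 2 × 5040 = 10080.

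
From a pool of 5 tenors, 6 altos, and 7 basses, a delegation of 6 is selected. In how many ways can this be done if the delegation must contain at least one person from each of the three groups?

15470

With no constraint there are C(18,6) = 18564 possible selections.
Subtract selections that omit an entire group: no tenors → C(13,6) = 1716; no altos → C(12,6) = 924; no basses → C(11,6) = 462.
Add back selections omitting two groups (i.e. drawn from a single group): C(5,6) + C(6,6) + C(7,6) = 8.
By inclusion–exclusion: 18564 − 3102 + 8 = 15470.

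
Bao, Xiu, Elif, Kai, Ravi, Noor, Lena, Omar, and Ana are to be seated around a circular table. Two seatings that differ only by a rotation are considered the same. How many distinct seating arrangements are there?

Seat Bao anywhere (absorbing the rotational symmetry), then permute the other 8: (8)! = 40320.

40320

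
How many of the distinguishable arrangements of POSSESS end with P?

Fix P in the last position and arrange the remaining 6 letters.
Those 6 letters have S appearing 4 times, giving (6)!/(4!) = 30.

30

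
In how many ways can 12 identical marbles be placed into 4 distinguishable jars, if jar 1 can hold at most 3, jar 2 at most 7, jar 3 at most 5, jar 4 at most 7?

Without the upper bounds there are C(15,3) = 455 ways to split 12 among 4 jars.
Subtract solutions that violate a single cap (substitute x_i' = x_i − (cap_i+1)): x_1 ≥ 4 gives C(11,3) = 165; x_2 ≥ 8 gives C(7,3) = 35; x_3 ≥ 6 gives C(9,3) = 84; x_4 ≥ 8 gives C(7,3) = 35. Together 319.
Add back pairs where two caps are both exceeded: 1 + 10 + 1 + 0 + 0 + 0 = 12.
By inclusion–exclusion the count is 455 − 319 + 12 = 148.

148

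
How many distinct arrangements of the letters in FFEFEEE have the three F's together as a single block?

5

Treat the 3 copies of F as a single block. The multiset to arrange is then {FFF, E, E, E, E}, 5 items in all.
That gives (5)!/(4!) = 5 arrangements.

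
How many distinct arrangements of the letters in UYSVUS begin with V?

30

With the first slot taken by V, it remains to arrange the other 5 letters (UYSUS).
Those 5 letters have S appearing twice and U appearing twice, giving (5)!/(2!·2!) = 30.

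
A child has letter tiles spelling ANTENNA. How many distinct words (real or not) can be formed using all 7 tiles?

420

The 7 letters of ANTENNA have repeats: A appearing twice and N appearing 3 times.
Dividing 7! = 5040 by 3!·2! = 12 for the repeated letters gives 420.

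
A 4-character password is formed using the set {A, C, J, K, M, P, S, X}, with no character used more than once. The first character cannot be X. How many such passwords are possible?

1470

The first character has 8−1 = 7 choices (anything except X).
The remaining 3 characters are filled from the other 7 symbols without repetition: 7 × 6 × 5 = 210.
Total: 7 × 210 = 1470.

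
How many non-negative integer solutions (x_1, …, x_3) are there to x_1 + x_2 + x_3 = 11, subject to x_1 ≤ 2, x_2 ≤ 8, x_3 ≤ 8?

Ignoring the caps, the number of non-negative solutions to x_1+…+x_3 = 11 is C(13,2) = 78.
Subtract solutions that violate a single cap (substitute x_i' = x_i − (cap_i+1)): x_1 ≥ 3 gives C(10,2) = 45; x_2 ≥ 9 gives C(4,2) = 6; x_3 ≥ 9 gives C(4,2) = 6. Together 57.
No two caps can be exceeded simultaneously, so the pair terms are all 0.
By inclusion–exclusion the count is 78 − 57 + 0 = 21.

21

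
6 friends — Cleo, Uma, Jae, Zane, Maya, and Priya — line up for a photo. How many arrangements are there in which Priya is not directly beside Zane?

Of the 6! = 720 arrangements, those with Priya and Zane adjacent number 2 × 5! = 240 (treat the pair as a block with 2 internal orders).
So 720 − 240 = 480 arrangements keep them apart.

480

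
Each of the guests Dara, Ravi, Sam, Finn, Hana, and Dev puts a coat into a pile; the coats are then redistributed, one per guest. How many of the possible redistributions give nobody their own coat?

265

Count assignments avoiding every fixed point. For any j of the 6 guests fixed to their own coat, the other 6−j can be arranged in (6−j)! ways.
By inclusion–exclusion this is Σ_{j=0}^{6} (−1)^j C(6,j)·(6−j)!.
Computing: 720 − 720 + 360 − 120 + 30 − 6 + 1 = 265.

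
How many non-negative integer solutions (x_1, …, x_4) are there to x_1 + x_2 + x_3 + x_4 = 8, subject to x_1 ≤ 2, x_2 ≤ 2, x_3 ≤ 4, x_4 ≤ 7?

Without the upper bounds there are C(11,3) = 165 ways to split 8 among 4 variables.
Subtract solutions that violate a single cap (substitute x_i' = x_i − (cap_i+1)): x_1 ≥ 3 gives C(8,3) = 56; x_2 ≥ 3 gives C(8,3) = 56; x_3 ≥ 5 gives C(6,3) = 20; x_4 ≥ 8 gives C(3,3) = 1. Together 133.
Add back pairs where two caps are both exceeded: 10 + 1 + 0 + 1 + 0 + 0 = 12.
By inclusion–exclusion the count is 165 − 133 + 12 = 44.

44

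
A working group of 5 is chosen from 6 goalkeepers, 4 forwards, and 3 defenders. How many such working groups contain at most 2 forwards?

1134

Split by how many forwards are chosen (0 through 2).
Sum: C(4,0)·C(9,5) + C(4,1)·C(9,4) + C(4,2)·C(9,3) = 126 + 504 + 504 = 1134.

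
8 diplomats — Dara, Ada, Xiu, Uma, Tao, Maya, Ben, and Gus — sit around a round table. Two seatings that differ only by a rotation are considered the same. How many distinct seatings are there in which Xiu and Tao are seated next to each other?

Treat {Xiu, Tao} as one unit (2 internal orders) and seat the resulting 7 units around the table: (6)! circular arrangements.
So 2 × (6)! = 2 × 720 = 1440.

1440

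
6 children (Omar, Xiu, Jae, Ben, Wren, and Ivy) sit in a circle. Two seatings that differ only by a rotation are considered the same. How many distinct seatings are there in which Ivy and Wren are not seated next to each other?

Without the restriction there are (5)! = 120 seatings.
Seatings with Ivy beside Wren: treat them as a block with 2 internal orders, giving 2 × (4)! = 48.
Subtracting, 120 − 48 = 72.

72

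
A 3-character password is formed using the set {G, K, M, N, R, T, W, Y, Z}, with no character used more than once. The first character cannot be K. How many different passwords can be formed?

448

The first character has 9−1 = 8 choices (anything except K).
The remaining 2 characters are filled from the other 8 symbols without repetition: 8 × 7 = 56.
Total: 8 × 56 = 448.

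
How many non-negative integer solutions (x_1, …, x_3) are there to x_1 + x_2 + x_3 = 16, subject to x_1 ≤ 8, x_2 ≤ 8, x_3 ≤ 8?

Without the upper bounds there are C(18,2) = 153 ways to split 16 among 3 variables.
Subtract solutions that violate a single cap (substitute x_i' = x_i − (cap_i+1)): x_1 ≥ 9 gives C(9,2) = 36; x_2 ≥ 9 gives C(9,2) = 36; x_3 ≥ 9 gives C(9,2) = 36. Together 108.
No two caps can be exceeded simultaneously, so the pair terms are all 0.
By inclusion–exclusion the count is 153 − 108 + 0 = 45.

45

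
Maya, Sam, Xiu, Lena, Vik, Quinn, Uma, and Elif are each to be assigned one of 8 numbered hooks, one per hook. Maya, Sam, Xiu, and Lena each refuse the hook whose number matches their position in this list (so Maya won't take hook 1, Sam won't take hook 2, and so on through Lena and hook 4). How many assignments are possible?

24024

Let Aᵢ (for 1 ≤ i ≤ 4) be the placements that put person i in their forbidden hook. Any j of these fix j positions, leaving (8−j)! ways to fill the rest, and there are C(4,j) ways to pick which j.
By inclusion–exclusion, the number of valid placements is Σ_{j=0}^{4} (−1)^j C(4,j)·(8−j)!.
Computing: 40320 − 20160 + 4320 − 480 + 24 = 24024.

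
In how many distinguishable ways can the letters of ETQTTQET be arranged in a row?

420

Letter multiplicities in ETQTTQET: E×2, Q×2, T×4.
The number of distinct arrangements is 8!/(4!·2!·2!) = 40320/96 = 420.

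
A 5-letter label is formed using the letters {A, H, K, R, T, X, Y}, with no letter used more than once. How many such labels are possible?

Choose and order 5 of the 7 symbols: the first letter has 7 options, the next 6, and so on down to 3.
That product is 7 × 6 × 5 × 4 × 3 = 2520.

2520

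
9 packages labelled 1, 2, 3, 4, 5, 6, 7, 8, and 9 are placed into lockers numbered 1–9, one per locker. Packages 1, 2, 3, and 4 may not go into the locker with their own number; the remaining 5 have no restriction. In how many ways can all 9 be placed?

Let Aᵢ (for 1 ≤ i ≤ 4) be the placements that put package i in its forbidden locker. Any j of these fix j positions, leaving (9−j)! ways to fill the rest, and there are C(4,j) ways to pick which j.
By inclusion–exclusion, the number of valid placements is Σ_{j=0}^{4} (−1)^j C(4,j)·(9−j)!.
Computing: 362880 − 161280 + 30240 − 2880 + 120 = 229080.

229080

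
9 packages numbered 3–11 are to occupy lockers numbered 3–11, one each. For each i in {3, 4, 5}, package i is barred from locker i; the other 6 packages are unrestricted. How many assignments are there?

Let Aᵢ (for i ∈ {3, 4, 5}) be the placements that put package i in its forbidden locker. Any j of these fix j positions, leaving (9−j)! ways to fill the rest, and there are C(3,j) ways to pick which j.
By inclusion–exclusion, the number of valid placements is Σ_{j=0}^{3} (−1)^j C(3,j)·(9−j)!.
Computing: 362880 − 120960 + 15120 − 720 = 256320.

256320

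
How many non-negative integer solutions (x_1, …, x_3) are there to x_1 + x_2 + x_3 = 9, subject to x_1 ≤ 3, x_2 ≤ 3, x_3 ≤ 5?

Without the upper bounds there are C(11,2) = 55 ways to split 9 among 3 variables.
Subtract solutions that violate a single cap (substitute x_i' = x_i − (cap_i+1)): x_1 ≥ 4 gives C(7,2) = 21; x_2 ≥ 4 gives C(7,2) = 21; x_3 ≥ 6 gives C(5,2) = 10. Together 52.
Add back pairs where two caps are both exceeded: 3 + 0 + 0 = 3.
By inclusion–exclusion the count is 55 − 52 + 3 = 6.

6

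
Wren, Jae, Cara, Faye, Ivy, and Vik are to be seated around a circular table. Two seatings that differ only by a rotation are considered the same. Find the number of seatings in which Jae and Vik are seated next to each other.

48

Treat {Jae, Vik} as one unit (2 internal orders) and seat the resulting 5 units around the table: (4)! circular arrangements.
So 2 × (4)! = 2 × 24 = 48.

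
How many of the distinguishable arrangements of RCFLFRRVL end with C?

Fix C in the last position and arrange the remaining 8 letters.
Those 8 letters have F appearing twice, L appearing twice, and R appearing 3 times, giving (8)!/(3!·2!·2!) = 1680.

1680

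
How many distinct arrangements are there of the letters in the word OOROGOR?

OOROGOR has 7 letters with O appearing 4 times and R appearing twice.
So there are 7! / (4!·2!) = 105 distinguishable arrangements.

105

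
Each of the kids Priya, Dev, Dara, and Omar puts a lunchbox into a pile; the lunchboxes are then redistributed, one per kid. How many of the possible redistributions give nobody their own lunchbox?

Count assignments avoiding every fixed point. For any j of the 4 kids fixed to their own lunchbox, the other 4−j can be arranged in (4−j)! ways.
By inclusion–exclusion this is Σ_{j=0}^{4} (−1)^j C(4,j)·(4−j)!.
Computing: 24 − 24 + 12 − 4 + 1 = 9.

9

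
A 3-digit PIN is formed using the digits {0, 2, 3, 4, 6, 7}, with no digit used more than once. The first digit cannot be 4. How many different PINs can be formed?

100

The first digit has 6−1 = 5 choices (anything except 4).
The remaining 2 digits are filled from the other 5 symbols without repetition: 5 × 4 = 20.
Total: 5 × 20 = 100.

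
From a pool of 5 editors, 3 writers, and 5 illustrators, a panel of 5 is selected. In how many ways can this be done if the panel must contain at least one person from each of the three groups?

Unrestricted: C(13,5) = 1287 ways to pick any 5 of the 13.
Selections missing a whole group: no editors → C(8,5) = 56; no writers → C(10,5) = 252; no illustrators → C(8,5) = 56.
Add back selections omitting two groups (i.e. drawn from a single group): C(5,5) + C(3,5) + C(5,5) = 2.
By inclusion–exclusion: 1287 − 364 + 2 = 925.

925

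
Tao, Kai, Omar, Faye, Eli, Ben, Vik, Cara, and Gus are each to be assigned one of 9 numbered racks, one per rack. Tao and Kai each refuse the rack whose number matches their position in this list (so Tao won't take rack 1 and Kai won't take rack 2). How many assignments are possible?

287280

Let Aᵢ (for i ∈ {1, 2}) be the placements that put person i in their forbidden rack. Any j of these fix j positions, leaving (9−j)! ways to fill the rest, and there are C(2,j) ways to pick which j.
By inclusion–exclusion, the number of valid placements is Σ_{j=0}^{2} (−1)^j C(2,j)·(9−j)!.
Computing: 362880 − 80640 + 5040 = 287280.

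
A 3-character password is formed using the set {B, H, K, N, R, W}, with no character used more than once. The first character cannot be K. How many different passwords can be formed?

100

The first character has 6−1 = 5 choices (anything except K).
The remaining 2 characters are filled from the other 5 symbols without repetition: 5 × 4 = 20.
Total: 5 × 20 = 100.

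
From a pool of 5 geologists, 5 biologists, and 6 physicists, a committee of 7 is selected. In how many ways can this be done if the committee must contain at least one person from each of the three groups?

10660

Unrestricted: C(16,7) = 11440 ways to pick any 7 of the 16.
Selections missing a whole group: no geologists → C(11,7) = 330; no biologists → C(11,7) = 330; no physicists → C(10,7) = 120.
Add back selections omitting two groups (i.e. drawn from a single group): C(5,7) + C(5,7) + C(6,7) = 0.
By inclusion–exclusion: 11440 − 780 + 0 = 10660.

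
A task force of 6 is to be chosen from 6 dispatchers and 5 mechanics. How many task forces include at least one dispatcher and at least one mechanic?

With no constraint there are C(11,6) = 462 possible selections.
Subtract selections that omit an entire group: no dispatchers → C(5,6) = 0; no mechanics → C(6,6) = 1.
Both groups omitted at once is impossible, so 462 − 1 = 461.

461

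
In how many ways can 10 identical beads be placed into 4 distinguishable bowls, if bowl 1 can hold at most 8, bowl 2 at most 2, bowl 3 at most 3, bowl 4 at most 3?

By stars and bars, unrestricted non-negative solutions to x_1+…+x_4 = 10 number C(10+3,3) = 286.
Subtract solutions that violate a single cap (substitute x_i' = x_i − (cap_i+1)): x_1 ≥ 9 gives C(4,3) = 4; x_2 ≥ 3 gives C(10,3) = 120; x_3 ≥ 4 gives C(9,3) = 84; x_4 ≥ 4 gives C(9,3) = 84. Together 292.
Add back pairs where two caps are both exceeded: 0 + 0 + 0 + 20 + 20 + 10 = 50.
By inclusion–exclusion the count is 286 − 292 + 50 = 44.

44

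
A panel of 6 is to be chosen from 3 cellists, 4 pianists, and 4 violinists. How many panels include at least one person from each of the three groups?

420

With no constraint there are C(11,6) = 462 possible selections.
Selections missing a whole group: no cellists → C(8,6) = 28; no pianists → C(7,6) = 7; no violinists → C(7,6) = 7.
Add back selections omitting two groups (i.e. drawn from a single group): C(3,6) + C(4,6) + C(4,6) = 0.
By inclusion–exclusion: 462 − 42 + 0 = 420.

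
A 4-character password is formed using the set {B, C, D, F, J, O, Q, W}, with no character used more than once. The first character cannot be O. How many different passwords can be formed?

The first character has 8−1 = 7 choices (anything except O).
The remaining 3 characters are filled from the other 7 symbols without repetition: 7 × 6 × 5 = 210.
Total: 7 × 210 = 1470.

1470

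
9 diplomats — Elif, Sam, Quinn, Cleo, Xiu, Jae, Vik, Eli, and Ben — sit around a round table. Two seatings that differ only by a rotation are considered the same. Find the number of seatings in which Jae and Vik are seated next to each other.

10080

Treat {Jae, Vik} as one unit (2 internal orders) and seat the resulting 8 units around the table: (7)! circular arrangements.
So 2 × (7)! = 2 × 5040 = 10080.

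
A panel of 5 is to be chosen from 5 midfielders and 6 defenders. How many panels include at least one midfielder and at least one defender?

Total 5-person selections from all 11: C(11,5) = 462.
Selections missing a whole group: no midfielders → C(6,5) = 6; no defenders → C(5,5) = 1.
Both groups omitted at once is impossible, so 462 − 7 = 455.

455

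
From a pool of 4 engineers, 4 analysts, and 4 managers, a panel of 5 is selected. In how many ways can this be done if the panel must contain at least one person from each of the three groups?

624

Unrestricted: C(12,5) = 792 ways to pick any 5 of the 12.
Subtract selections that omit an entire group: no engineers → C(8,5) = 56; no analysts → C(8,5) = 56; no managers → C(8,5) = 56.
Add back selections omitting two groups (i.e. drawn from a single group): C(4,5) + C(4,5) + C(4,5) = 0.
By inclusion–exclusion: 792 − 168 + 0 = 624.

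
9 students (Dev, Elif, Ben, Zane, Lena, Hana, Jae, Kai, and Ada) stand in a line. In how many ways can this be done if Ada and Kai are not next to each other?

282240

There are 9! = 362880 arrangements in all. If Ada and Kai are adjacent, merging them into one block gives 2·(8)! = 80640 arrangements.
So 362880 − 80640 = 282240 arrangements keep them apart.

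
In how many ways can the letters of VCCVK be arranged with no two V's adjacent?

There are 5!/(2!·2!) = 30 arrangements of VCCVK in total.
Arrangements with the V's together: treat VV as one letter, giving (4)!/(2!) = 12.
Subtracting, 30 − 12 = 18 arrangements keep the V's apart.

18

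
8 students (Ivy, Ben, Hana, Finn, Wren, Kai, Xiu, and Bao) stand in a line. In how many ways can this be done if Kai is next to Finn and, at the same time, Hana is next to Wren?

Treat {Kai,Finn} as one block (2 orders) and {Hana,Wren} as another (2 orders).
That leaves 6 units to arrange: 2 × 2 × 6! = 4 × 720 = 2880.

2880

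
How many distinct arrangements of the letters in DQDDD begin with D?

4

Fix D in the first position and arrange the remaining 4 letters.
Those 4 letters have D appearing 3 times, giving (4)!/(3!) = 4.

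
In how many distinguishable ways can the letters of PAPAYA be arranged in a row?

60

Letter multiplicities in PAPAYA: A×3, P×2, Y×1.
The number of distinct arrangements is 6!/(3!·2!) = 720/12 = 60.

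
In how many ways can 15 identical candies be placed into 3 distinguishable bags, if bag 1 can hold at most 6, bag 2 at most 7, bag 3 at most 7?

21

By stars and bars, unrestricted non-negative solutions to x_1+…+x_3 = 15 number C(15+2,2) = 136.
Subtract solutions that violate a single cap (substitute x_i' = x_i − (cap_i+1)): x_1 ≥ 7 gives C(10,2) = 45; x_2 ≥ 8 gives C(9,2) = 36; x_3 ≥ 8 gives C(9,2) = 36. Together 117.
Add back pairs where two caps are both exceeded: 1 + 1 + 0 = 2.
By inclusion–exclusion the count is 136 − 117 + 2 = 21.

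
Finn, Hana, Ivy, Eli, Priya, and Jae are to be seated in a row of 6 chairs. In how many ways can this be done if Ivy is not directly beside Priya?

There are 6! = 720 arrangements in all. If Ivy and Priya are adjacent, merging them into one block gives 2·(5)! = 240 arrangements.
Complementary counting: 720 − 240 = 480.

480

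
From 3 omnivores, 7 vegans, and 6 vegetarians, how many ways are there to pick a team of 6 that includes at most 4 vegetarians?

7947

Split by how many vegetarians are chosen (0 through 4).
Sum: C(6,0)·C(10,6) + C(6,1)·C(10,5) + C(6,2)·C(10,4) + C(6,3)·C(10,3) + C(6,4)·C(10,2) = 210 + 1512 + 3150 + 2400 + 675 = 7947.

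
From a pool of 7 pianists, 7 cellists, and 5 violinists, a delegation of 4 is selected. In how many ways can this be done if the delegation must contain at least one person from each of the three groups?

Total 4-person selections from all 19: C(19,4) = 3876.
Subtract selections that omit an entire group: no pianists → C(12,4) = 495; no cellists → C(12,4) = 495; no violinists → C(14,4) = 1001.
Add back selections omitting two groups (i.e. drawn from a single group): C(7,4) + C(7,4) + C(5,4) = 75.
By inclusion–exclusion: 3876 − 1991 + 75 = 1960.

1960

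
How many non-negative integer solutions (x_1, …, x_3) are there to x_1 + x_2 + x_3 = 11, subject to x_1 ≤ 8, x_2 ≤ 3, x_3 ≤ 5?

18

Ignoring the caps, the number of non-negative solutions to x_1+…+x_3 = 11 is C(13,2) = 78.
Subtract solutions that violate a single cap (substitute x_i' = x_i − (cap_i+1)): x_1 ≥ 9 gives C(4,2) = 6; x_2 ≥ 4 gives C(9,2) = 36; x_3 ≥ 6 gives C(7,2) = 21. Together 63.
Add back pairs where two caps are both exceeded: 0 + 0 + 3 = 3.
By inclusion–exclusion the count is 78 − 63 + 3 = 18.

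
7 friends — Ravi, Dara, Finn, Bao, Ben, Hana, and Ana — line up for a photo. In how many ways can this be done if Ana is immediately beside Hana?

Treat {Ana, Hana} as a single unit. There are 6 units to order, and the pair itself can be ordered 2 ways.
That gives 2 × 6! = 2 × 720 = 1440.

1440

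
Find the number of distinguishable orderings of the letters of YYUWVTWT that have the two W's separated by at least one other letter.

3780

Total arrangements of YYUWVTWT: 8!/(2!·2!·2!) = 5040.
If the two W's are adjacent, glue them into one block, leaving 7 items to arrange: (7)!/(2!·2!) = 1260 ways.
Hence 5040 − 1260 = 3780.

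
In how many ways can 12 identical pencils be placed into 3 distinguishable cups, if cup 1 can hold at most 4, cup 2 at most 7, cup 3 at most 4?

Ignoring the caps, the number of non-negative solutions to x_1+…+x_3 = 12 is C(14,2) = 91.
Subtract solutions that violate a single cap (substitute x_i' = x_i − (cap_i+1)): x_1 ≥ 5 gives C(9,2) = 36; x_2 ≥ 8 gives C(6,2) = 15; x_3 ≥ 5 gives C(9,2) = 36. Together 87.
Add back pairs where two caps are both exceeded: 0 + 6 + 0 = 6.
By inclusion–exclusion the count is 91 − 87 + 6 = 10.

10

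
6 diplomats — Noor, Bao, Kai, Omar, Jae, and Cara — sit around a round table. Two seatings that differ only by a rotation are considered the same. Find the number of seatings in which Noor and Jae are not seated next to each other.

72

Without the restriction there are (5)! = 120 seatings.
Those with Noor next to Jae: fuse the pair into one unit and seat 5 units around a circle — 2·(4)! = 48.
Subtracting, 120 − 48 = 72.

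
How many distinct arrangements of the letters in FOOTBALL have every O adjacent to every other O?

2520

Treat the 2 copies of O as a single block. The multiset to arrange is then {OO, A, B, F, L, L, T}, 7 items in all.
That gives (7)!/(2!) = 2520 arrangements.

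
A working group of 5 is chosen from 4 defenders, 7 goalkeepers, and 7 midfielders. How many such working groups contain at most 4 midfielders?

Split by how many midfielders are chosen (0 through 4).
Sum: C(7,0)·C(11,5) + C(7,1)·C(11,4) + C(7,2)·C(11,3) + C(7,3)·C(11,2) + C(7,4)·C(11,1) = 462 + 2310 + 3465 + 1925 + 385 = 8547.

8547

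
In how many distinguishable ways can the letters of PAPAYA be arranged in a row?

60

Letter multiplicities in PAPAYA: A×3, P×2, Y×1.
The number of distinct arrangements is 6!/(3!·2!) = 720/12 = 60.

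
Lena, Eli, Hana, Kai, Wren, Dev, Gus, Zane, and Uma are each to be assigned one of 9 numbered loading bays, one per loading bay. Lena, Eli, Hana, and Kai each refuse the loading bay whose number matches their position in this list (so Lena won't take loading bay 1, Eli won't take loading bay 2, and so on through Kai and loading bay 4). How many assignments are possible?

229080

Let Aᵢ (for 1 ≤ i ≤ 4) be the placements that put person i in their forbidden loading bay. Any j of these fix j positions, leaving (9−j)! ways to fill the rest, and there are C(4,j) ways to pick which j.
By inclusion–exclusion, the number of valid placements is Σ_{j=0}^{4} (−1)^j C(4,j)·(9−j)!.
Computing: 362880 − 161280 + 30240 − 2880 + 120 = 229080.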